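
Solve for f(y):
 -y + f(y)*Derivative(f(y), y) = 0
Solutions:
 f(y) = -sqrt(C1 + y^2)
 f(y) = sqrt(C1 + y^2)


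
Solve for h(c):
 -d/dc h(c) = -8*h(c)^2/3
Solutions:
 h(c) = -3/(C1 + 8*c)


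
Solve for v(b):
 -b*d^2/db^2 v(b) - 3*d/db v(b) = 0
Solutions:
 v(b) = C1 + C2/b^2


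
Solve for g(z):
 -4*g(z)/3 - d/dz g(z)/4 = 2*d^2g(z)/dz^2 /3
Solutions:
 g(z) = (C1*sin(sqrt(503)*z/16) + C2*cos(sqrt(503)*z/16))*exp(-3*z/16)


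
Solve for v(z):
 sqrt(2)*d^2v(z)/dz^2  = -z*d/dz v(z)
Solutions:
 v(z) = C1 + C2*erf(2^(1/4)*z/2)


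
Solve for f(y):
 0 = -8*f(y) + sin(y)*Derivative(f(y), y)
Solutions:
 f(y) = C1*(cos(y)^4 - 4*cos(y)^3 + 6*cos(y)^2 - 4*cos(y) + 1)/(cos(y)^4 + 4*cos(y)^3 + 6*cos(y)^2 + 4*cos(y) + 1)


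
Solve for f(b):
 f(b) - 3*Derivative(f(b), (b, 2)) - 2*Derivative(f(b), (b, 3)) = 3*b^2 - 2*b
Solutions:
 f(b) = C3*exp(b/2) + 3*b^2 - 2*b + (C1 + C2*b)*exp(-b) + 18


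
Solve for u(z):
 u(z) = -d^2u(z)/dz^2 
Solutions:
 u(z) = C1*sin(z) + C2*cos(z)


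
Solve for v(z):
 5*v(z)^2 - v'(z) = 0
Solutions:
 v(z) = -1/(C1 + 5*z)


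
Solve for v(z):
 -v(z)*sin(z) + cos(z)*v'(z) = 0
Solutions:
 v(z) = C1/cos(z)


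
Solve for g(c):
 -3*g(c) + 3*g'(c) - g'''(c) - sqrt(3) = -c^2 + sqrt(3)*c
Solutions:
 g(c) = C1*exp(2^(1/3)*c*(2/(sqrt(5) + 3)^(1/3) + 2^(1/3)*(sqrt(5) + 3)^(1/3))/4)*sin(2^(1/3)*sqrt(3)*c*(-2^(1/3)*(sqrt(5) + 3)^(1/3) + 2/(sqrt(5) + 3)^(1/3))/4) + C2*exp(2^(1/3)*c*(2/(sqrt(5) + 3)^(1/3) + 2^(1/3)*(sqrt(5) + 3)^(1/3))/4)*cos(2^(1/3)*sqrt(3)*c*(-2^(1/3)*(sqrt(5) + 3)^(1/3) + 2/(sqrt(5) + 3)^(1/3))/4) + C3*exp(-2^(1/3)*c*((sqrt(5) + 3)^(-1/3) + 2^(1/3)*(sqrt(5) + 3)^(1/3)/2)) + c^2/3 - sqrt(3)*c/3 + 2*c/3 - 2*sqrt(3)/3 + 2/3


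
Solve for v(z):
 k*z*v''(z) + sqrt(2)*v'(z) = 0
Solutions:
 v(z) = C1 + z^(((re(k) - sqrt(2))*re(k) + im(k)^2)/(re(k)^2 + im(k)^2))*(C2*sin(sqrt(2)*log(z)*Abs(im(k))/(re(k)^2 + im(k)^2)) + C3*cos(sqrt(2)*log(z)*im(k)/(re(k)^2 + im(k)^2)))


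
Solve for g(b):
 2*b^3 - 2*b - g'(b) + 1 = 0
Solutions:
 g(b) = C1 + b^4/2 - b^2 + b


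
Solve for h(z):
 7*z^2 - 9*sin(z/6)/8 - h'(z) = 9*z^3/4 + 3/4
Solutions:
 h(z) = C1 - 9*z^4/16 + 7*z^3/3 - 3*z/4 + 27*cos(z/6)/4


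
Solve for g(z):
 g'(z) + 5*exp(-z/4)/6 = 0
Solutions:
 g(z) = C1 + 10*exp(-z/4)/3


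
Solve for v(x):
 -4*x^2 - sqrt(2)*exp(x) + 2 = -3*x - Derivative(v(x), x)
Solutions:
 v(x) = C1 + 4*x^3/3 - 3*x^2/2 - 2*x + sqrt(2)*exp(x)


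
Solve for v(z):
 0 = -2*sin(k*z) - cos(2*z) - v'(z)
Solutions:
 v(z) = C1 - sin(2*z)/2 + 2*cos(k*z)/k


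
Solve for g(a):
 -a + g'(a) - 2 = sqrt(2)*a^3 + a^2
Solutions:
 g(a) = C1 + sqrt(2)*a^4/4 + a^3/3 + a^2/2 + 2*a


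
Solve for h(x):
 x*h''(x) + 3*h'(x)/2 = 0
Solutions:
 h(x) = C1 + C2/sqrt(x)


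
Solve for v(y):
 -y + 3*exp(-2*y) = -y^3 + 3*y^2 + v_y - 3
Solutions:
 v(y) = C1 + y^4/4 - y^3 - y^2/2 + 3*y - 3*exp(-2*y)/2


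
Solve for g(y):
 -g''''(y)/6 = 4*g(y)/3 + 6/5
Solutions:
 g(y) = (C1*sin(2^(1/4)*y) + C2*cos(2^(1/4)*y))*exp(-2^(1/4)*y) + (C3*sin(2^(1/4)*y) + C4*cos(2^(1/4)*y))*exp(2^(1/4)*y) - 9/10


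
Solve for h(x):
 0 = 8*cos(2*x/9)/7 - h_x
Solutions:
 h(x) = C1 + 36*sin(2*x/9)/7


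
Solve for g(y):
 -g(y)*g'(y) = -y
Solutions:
 g(y) = -sqrt(C1 + y^2)
 g(y) = sqrt(C1 + y^2)


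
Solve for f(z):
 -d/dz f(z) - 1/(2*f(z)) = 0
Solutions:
 f(z) = -sqrt(C1 - z)
 f(z) = sqrt(C1 - z)


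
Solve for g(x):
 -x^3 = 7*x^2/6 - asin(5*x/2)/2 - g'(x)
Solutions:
 g(x) = C1 + x^4/4 + 7*x^3/18 - x*asin(5*x/2)/2 - sqrt(4 - 25*x^2)/10


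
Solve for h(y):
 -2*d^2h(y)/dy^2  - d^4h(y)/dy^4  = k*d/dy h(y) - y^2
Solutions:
 h(y) = C1 + C2*exp(2^(1/3)*y*(6^(1/3)*(9*k + sqrt(3)*sqrt(27*k^2 + 32))^(1/3)/12 - 2^(1/3)*3^(5/6)*I*(9*k + sqrt(3)*sqrt(27*k^2 + 32))^(1/3)/12 + 4/((-3^(1/3) + 3^(5/6)*I)*(9*k + sqrt(3)*sqrt(27*k^2 + 32))^(1/3)))) + C3*exp(2^(1/3)*y*(6^(1/3)*(9*k + sqrt(3)*sqrt(27*k^2 + 32))^(1/3)/12 + 2^(1/3)*3^(5/6)*I*(9*k + sqrt(3)*sqrt(27*k^2 + 32))^(1/3)/12 - 4/((3^(1/3) + 3^(5/6)*I)*(9*k + sqrt(3)*sqrt(27*k^2 + 32))^(1/3)))) + C4*exp(6^(1/3)*y*(-2^(1/3)*(9*k + sqrt(3)*sqrt(27*k^2 + 32))^(1/3) + 4*3^(1/3)/(9*k + sqrt(3)*sqrt(27*k^2 + 32))^(1/3))/6) + y^3/(3*k) - 2*y^2/k^2 + 8*y/k^3


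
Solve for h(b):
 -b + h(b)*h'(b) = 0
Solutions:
 h(b) = -sqrt(C1 + b^2)
 h(b) = sqrt(C1 + b^2)


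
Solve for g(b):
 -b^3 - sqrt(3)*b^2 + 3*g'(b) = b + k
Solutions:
 g(b) = C1 + b^4/12 + sqrt(3)*b^3/9 + b^2/6 + b*k/3


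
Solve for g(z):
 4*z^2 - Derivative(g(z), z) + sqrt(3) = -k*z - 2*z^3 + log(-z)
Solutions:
 g(z) = C1 + k*z^2/2 + z^4/2 + 4*z^3/3 - z*log(-z) + z*(1 + sqrt(3))


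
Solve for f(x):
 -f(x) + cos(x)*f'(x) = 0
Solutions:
 f(x) = C1*sqrt(sin(x) + 1)/sqrt(sin(x) - 1)


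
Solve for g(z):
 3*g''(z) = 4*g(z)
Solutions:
 g(z) = C1*exp(-2*sqrt(3)*z/3) + C2*exp(2*sqrt(3)*z/3)


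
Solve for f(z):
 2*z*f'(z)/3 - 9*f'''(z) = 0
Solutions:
 f(z) = C1 + Integral(C2*airyai(2^(1/3)*z/3) + C3*airybi(2^(1/3)*z/3), z)


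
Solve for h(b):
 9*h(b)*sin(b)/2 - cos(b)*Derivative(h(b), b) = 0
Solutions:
 h(b) = C1/cos(b)^(9/2)


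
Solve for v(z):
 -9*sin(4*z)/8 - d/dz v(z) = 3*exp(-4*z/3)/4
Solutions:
 v(z) = C1 + 9*cos(4*z)/32 + 9*exp(-4*z/3)/16


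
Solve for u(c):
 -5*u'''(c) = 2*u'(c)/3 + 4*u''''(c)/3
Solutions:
 u(c) = C1 + C2*exp(c*(-10 + 25/(4*sqrt(266) + 141)^(1/3) + (4*sqrt(266) + 141)^(1/3))/8)*sin(sqrt(3)*c*(-(4*sqrt(266) + 141)^(1/3) + 25/(4*sqrt(266) + 141)^(1/3))/8) + C3*exp(c*(-10 + 25/(4*sqrt(266) + 141)^(1/3) + (4*sqrt(266) + 141)^(1/3))/8)*cos(sqrt(3)*c*(-(4*sqrt(266) + 141)^(1/3) + 25/(4*sqrt(266) + 141)^(1/3))/8) + C4*exp(-c*(25/(4*sqrt(266) + 141)^(1/3) + 5 + (4*sqrt(266) + 141)^(1/3))/4)


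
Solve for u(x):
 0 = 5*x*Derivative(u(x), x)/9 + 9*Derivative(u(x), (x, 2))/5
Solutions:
 u(x) = C1 + C2*erf(5*sqrt(2)*x/18)


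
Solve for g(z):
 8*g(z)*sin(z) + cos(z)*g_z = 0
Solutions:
 g(z) = C1*cos(z)^8


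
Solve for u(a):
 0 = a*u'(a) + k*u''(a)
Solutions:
 u(a) = C1 + C2*sqrt(k)*erf(sqrt(2)*a*sqrt(1/k)/2)


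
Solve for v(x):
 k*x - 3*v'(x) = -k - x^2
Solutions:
 v(x) = C1 + k*x^2/6 + k*x/3 + x^3/9


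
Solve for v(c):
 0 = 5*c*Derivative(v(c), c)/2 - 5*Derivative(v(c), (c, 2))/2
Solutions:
 v(c) = C1 + C2*erfi(sqrt(2)*c/2)


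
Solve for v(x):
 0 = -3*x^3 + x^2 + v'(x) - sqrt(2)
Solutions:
 v(x) = C1 + 3*x^4/4 - x^3/3 + sqrt(2)*x


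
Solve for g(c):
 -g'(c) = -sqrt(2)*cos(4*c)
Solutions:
 g(c) = C1 + sqrt(2)*sin(4*c)/4


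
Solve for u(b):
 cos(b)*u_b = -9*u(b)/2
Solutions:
 u(b) = C1*(sin(b) - 1)^(1/4)*(sin(b)^2 - 2*sin(b) + 1)/((sin(b) + 1)^(1/4)*(sin(b)^2 + 2*sin(b) + 1))


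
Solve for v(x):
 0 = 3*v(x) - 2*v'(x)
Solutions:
 v(x) = C1*exp(3*x/2)


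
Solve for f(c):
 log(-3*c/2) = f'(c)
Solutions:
 f(c) = C1 + c*log(-c) + c*(-1 - log(2) + log(3))


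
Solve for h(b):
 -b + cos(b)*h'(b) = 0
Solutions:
 h(b) = C1 + Integral(b/cos(b), b)


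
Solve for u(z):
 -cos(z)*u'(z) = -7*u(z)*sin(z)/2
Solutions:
 u(z) = C1/cos(z)^(7/2)


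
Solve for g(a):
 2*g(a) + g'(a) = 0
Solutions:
 g(a) = C1*exp(-2*a)


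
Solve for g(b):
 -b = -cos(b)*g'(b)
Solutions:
 g(b) = C1 + Integral(b/cos(b), b)


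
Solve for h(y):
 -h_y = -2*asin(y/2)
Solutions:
 h(y) = C1 + 2*y*asin(y/2) + 2*sqrt(4 - y^2)


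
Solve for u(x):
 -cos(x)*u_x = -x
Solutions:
 u(x) = C1 + Integral(x/cos(x), x)


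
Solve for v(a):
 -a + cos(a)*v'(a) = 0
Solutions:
 v(a) = C1 + Integral(a/cos(a), a)


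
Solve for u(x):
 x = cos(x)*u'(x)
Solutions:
 u(x) = C1 + Integral(x/cos(x), x)


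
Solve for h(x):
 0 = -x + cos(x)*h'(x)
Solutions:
 h(x) = C1 + Integral(x/cos(x), x)


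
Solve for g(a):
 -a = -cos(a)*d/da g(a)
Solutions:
 g(a) = C1 + Integral(a/cos(a), a)


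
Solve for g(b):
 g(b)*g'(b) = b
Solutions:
 g(b) = -sqrt(C1 + b^2)
 g(b) = sqrt(C1 + b^2)


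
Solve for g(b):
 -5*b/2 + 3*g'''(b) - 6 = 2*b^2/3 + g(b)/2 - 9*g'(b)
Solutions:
 g(b) = C1*exp(b*(-18^(1/3)*(1 + sqrt(145))^(1/3) + 6*12^(1/3)/(1 + sqrt(145))^(1/3))/12)*sin(2^(1/3)*3^(1/6)*b*(2*2^(1/3)*3^(2/3)/(1 + sqrt(145))^(1/3) + (1 + sqrt(145))^(1/3))/4) + C2*exp(b*(-18^(1/3)*(1 + sqrt(145))^(1/3) + 6*12^(1/3)/(1 + sqrt(145))^(1/3))/12)*cos(2^(1/3)*3^(1/6)*b*(2*2^(1/3)*3^(2/3)/(1 + sqrt(145))^(1/3) + (1 + sqrt(145))^(1/3))/4) + C3*exp(b*(-12^(1/3)/(1 + sqrt(145))^(1/3) + 18^(1/3)*(1 + sqrt(145))^(1/3)/6)) - 4*b^2/3 - 53*b - 966


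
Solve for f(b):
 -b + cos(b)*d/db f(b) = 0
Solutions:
 f(b) = C1 + Integral(b/cos(b), b)


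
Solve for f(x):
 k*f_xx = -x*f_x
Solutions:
 f(x) = C1 + C2*sqrt(k)*erf(sqrt(2)*x*sqrt(1/k)/2)


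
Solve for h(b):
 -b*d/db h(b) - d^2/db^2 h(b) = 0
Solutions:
 h(b) = C1 + C2*erf(sqrt(2)*b/2)


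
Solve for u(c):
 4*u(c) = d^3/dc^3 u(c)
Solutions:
 u(c) = C3*exp(2^(2/3)*c) + (C1*sin(2^(2/3)*sqrt(3)*c/2) + C2*cos(2^(2/3)*sqrt(3)*c/2))*exp(-2^(2/3)*c/2)


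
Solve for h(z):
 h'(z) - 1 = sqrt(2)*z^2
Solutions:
 h(z) = C1 + sqrt(2)*z^3/3 + z


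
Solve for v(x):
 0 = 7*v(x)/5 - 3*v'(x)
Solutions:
 v(x) = C1*exp(7*x/15)


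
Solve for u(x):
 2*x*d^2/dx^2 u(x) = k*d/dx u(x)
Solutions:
 u(x) = C1 + x^(re(k)/2 + 1)*(C2*sin(log(x)*Abs(im(k))/2) + C3*cos(log(x)*im(k)/2))


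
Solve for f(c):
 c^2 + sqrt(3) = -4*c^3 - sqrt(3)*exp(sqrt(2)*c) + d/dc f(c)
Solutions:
 f(c) = C1 + c^4 + c^3/3 + sqrt(3)*c + sqrt(6)*exp(sqrt(2)*c)/2


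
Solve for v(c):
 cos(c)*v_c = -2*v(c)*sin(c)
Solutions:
 v(c) = C1*cos(c)^2


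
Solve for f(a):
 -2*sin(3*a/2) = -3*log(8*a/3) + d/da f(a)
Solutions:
 f(a) = C1 + 3*a*log(a) - 3*a*log(3) - 3*a + 9*a*log(2) + 4*cos(3*a/2)/3


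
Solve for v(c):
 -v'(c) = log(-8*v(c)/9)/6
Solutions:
 6*Integral(1/(log(-_y) - 2*log(3) + 3*log(2)), (_y, v(c))) = C1 - c


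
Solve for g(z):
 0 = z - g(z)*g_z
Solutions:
 g(z) = -sqrt(C1 + z^2)
 g(z) = sqrt(C1 + z^2)


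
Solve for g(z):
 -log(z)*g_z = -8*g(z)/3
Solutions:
 g(z) = C1*exp(8*li(z)/3)


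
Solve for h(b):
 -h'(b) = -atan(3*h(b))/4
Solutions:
 Integral(1/atan(3*_y), (_y, h(b))) = C1 + b/4


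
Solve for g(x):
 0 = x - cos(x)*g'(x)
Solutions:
 g(x) = C1 + Integral(x/cos(x), x)


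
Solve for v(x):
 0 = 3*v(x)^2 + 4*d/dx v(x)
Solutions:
 v(x) = 4/(C1 + 3*x)


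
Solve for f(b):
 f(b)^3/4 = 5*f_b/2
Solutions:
 f(b) = -sqrt(5)*sqrt(-1/(C1 + b))
 f(b) = sqrt(5)*sqrt(-1/(C1 + b))


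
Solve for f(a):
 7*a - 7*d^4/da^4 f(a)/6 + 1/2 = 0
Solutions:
 f(a) = C1 + C2*a + C3*a^2 + C4*a^3 + a^5/20 + a^4/56


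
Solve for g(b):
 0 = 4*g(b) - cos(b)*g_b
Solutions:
 g(b) = C1*(sin(b)^2 + 2*sin(b) + 1)/(sin(b)^2 - 2*sin(b) + 1)


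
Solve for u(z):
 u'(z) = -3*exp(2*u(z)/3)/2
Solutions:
 u(z) = 3*log(-sqrt(-1/(C1 - 3*z))) + 3*log(3)/2
 u(z) = 3*log(-1/(C1 - 3*z))/2 + 3*log(3)/2


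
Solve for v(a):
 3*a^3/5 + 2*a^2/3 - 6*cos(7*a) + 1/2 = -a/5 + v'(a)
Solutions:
 v(a) = C1 + 3*a^4/20 + 2*a^3/9 + a^2/10 + a/2 - 6*sin(7*a)/7


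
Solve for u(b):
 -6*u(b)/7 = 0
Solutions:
 u(b) = 0


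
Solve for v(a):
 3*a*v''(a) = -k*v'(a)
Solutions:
 v(a) = C1 + a^(1 - re(k)/3)*(C2*sin(log(a)*Abs(im(k))/3) + C3*cos(log(a)*im(k)/3))


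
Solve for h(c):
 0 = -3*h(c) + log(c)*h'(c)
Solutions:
 h(c) = C1*exp(3*li(c))


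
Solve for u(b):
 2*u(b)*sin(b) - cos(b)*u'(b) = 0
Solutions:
 u(b) = C1/cos(b)^2


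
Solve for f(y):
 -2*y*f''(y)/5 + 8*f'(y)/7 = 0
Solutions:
 f(y) = C1 + C2*y^(27/7)


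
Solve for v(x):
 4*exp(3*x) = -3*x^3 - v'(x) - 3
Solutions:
 v(x) = C1 - 3*x^4/4 - 3*x - 4*exp(3*x)/3


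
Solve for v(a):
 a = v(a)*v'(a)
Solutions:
 v(a) = -sqrt(C1 + a^2)
 v(a) = sqrt(C1 + a^2)


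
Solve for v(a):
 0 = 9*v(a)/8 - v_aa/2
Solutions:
 v(a) = C1*exp(-3*a/2) + C2*exp(3*a/2)


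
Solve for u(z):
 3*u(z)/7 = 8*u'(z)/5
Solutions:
 u(z) = C1*exp(15*z/56)


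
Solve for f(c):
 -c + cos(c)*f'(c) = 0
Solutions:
 f(c) = C1 + Integral(c/cos(c), c)


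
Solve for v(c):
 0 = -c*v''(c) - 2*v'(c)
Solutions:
 v(c) = C1 + C2/c


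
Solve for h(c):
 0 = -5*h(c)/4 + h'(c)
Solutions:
 h(c) = C1*exp(5*c/4)


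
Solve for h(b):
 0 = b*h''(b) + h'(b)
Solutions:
 h(b) = C1 + C2*log(b)


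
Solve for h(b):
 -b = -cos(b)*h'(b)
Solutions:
 h(b) = C1 + Integral(b/cos(b), b)


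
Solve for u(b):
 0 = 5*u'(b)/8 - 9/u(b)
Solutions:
 u(b) = -sqrt(C1 + 720*b)/5
 u(b) = sqrt(C1 + 720*b)/5


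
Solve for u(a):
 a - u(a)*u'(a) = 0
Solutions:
 u(a) = -sqrt(C1 + a^2)
 u(a) = sqrt(C1 + a^2)


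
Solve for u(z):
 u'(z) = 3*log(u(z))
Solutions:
 li(u(z)) = C1 + 3*z


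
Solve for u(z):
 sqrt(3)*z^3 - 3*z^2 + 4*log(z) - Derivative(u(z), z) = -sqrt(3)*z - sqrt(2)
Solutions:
 u(z) = C1 + sqrt(3)*z^4/4 - z^3 + sqrt(3)*z^2/2 + 4*z*log(z) - 4*z + sqrt(2)*z


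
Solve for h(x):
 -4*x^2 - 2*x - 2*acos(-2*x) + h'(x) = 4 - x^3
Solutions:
 h(x) = C1 - x^4/4 + 4*x^3/3 + x^2 + 2*x*acos(-2*x) + 4*x + sqrt(1 - 4*x^2)


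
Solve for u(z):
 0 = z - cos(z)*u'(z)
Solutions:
 u(z) = C1 + Integral(z/cos(z), z)


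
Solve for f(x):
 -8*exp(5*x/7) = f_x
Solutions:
 f(x) = C1 - 56*exp(5*x/7)/5


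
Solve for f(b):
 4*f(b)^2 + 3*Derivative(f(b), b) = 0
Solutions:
 f(b) = 3/(C1 + 4*b)


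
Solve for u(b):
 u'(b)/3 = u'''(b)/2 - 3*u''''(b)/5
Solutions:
 u(b) = C1 + C2*exp(b*(5*5^(2/3)/(18*sqrt(274) + 299)^(1/3) + 10 + 5^(1/3)*(18*sqrt(274) + 299)^(1/3))/36)*sin(sqrt(3)*5^(1/3)*b*(-(18*sqrt(274) + 299)^(1/3) + 5*5^(1/3)/(18*sqrt(274) + 299)^(1/3))/36) + C3*exp(b*(5*5^(2/3)/(18*sqrt(274) + 299)^(1/3) + 10 + 5^(1/3)*(18*sqrt(274) + 299)^(1/3))/36)*cos(sqrt(3)*5^(1/3)*b*(-(18*sqrt(274) + 299)^(1/3) + 5*5^(1/3)/(18*sqrt(274) + 299)^(1/3))/36) + C4*exp(b*(-5^(1/3)*(18*sqrt(274) + 299)^(1/3) - 5*5^(2/3)/(18*sqrt(274) + 299)^(1/3) + 5)/18)


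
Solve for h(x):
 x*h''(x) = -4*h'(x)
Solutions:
 h(x) = C1 + C2/x^3


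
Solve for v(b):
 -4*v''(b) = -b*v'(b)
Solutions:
 v(b) = C1 + C2*erfi(sqrt(2)*b/4)


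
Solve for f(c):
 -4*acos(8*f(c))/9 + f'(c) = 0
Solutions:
 Integral(1/acos(8*_y), (_y, f(c))) = C1 + 4*c/9


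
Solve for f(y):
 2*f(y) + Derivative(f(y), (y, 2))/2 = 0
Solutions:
 f(y) = C1*sin(2*y) + C2*cos(2*y)


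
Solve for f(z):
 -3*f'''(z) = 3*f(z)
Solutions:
 f(z) = C3*exp(-z) + (C1*sin(sqrt(3)*z/2) + C2*cos(sqrt(3)*z/2))*exp(z/2)


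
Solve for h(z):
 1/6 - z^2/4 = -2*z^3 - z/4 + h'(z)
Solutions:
 h(z) = C1 + z^4/2 - z^3/12 + z^2/8 + z/6


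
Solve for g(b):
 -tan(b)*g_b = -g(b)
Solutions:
 g(b) = C1*sin(b)


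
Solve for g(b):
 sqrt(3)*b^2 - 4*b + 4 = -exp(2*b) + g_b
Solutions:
 g(b) = C1 + sqrt(3)*b^3/3 - 2*b^2 + 4*b + exp(2*b)/2


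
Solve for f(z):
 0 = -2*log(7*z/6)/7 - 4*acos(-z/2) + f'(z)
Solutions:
 f(z) = C1 + 2*z*log(z)/7 + 4*z*acos(-z/2) - 2*z*log(6)/7 - 2*z/7 + 2*z*log(7)/7 + 4*sqrt(4 - z^2)


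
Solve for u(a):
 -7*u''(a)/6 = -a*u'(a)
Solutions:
 u(a) = C1 + C2*erfi(sqrt(21)*a/7)


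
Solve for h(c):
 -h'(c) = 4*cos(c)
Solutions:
 h(c) = C1 - 4*sin(c)


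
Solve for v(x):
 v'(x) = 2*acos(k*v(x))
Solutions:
 Integral(1/acos(_y*k), (_y, v(x))) = C1 + 2*x


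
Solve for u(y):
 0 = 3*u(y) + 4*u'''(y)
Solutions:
 u(y) = C3*exp(-6^(1/3)*y/2) + (C1*sin(2^(1/3)*3^(5/6)*y/4) + C2*cos(2^(1/3)*3^(5/6)*y/4))*exp(6^(1/3)*y/4)


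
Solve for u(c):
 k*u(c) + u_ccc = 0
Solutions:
 u(c) = C1*exp(c*(-k)^(1/3)) + C2*exp(c*(-k)^(1/3)*(-1 + sqrt(3)*I)/2) + C3*exp(-c*(-k)^(1/3)*(1 + sqrt(3)*I)/2)


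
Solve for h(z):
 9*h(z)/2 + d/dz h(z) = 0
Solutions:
 h(z) = C1*exp(-9*z/2)


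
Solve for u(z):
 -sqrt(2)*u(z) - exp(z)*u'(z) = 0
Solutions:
 u(z) = C1*exp(sqrt(2)*exp(-z))


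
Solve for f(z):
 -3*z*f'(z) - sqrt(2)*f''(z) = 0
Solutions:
 f(z) = C1 + C2*erf(2^(1/4)*sqrt(3)*z/2)


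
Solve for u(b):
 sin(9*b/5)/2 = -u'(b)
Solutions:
 u(b) = C1 + 5*cos(9*b/5)/18


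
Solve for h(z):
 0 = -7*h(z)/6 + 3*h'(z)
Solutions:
 h(z) = C1*exp(7*z/18)


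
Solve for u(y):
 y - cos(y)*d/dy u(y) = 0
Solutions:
 u(y) = C1 + Integral(y/cos(y), y)


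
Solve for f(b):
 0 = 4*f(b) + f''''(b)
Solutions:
 f(b) = (C1*sin(b) + C2*cos(b))*exp(-b) + (C3*sin(b) + C4*cos(b))*exp(b)


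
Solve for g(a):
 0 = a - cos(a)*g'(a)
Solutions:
 g(a) = C1 + Integral(a/cos(a), a)


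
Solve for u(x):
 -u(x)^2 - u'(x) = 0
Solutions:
 u(x) = 1/(C1 + x)


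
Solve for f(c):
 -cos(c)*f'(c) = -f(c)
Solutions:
 f(c) = C1*sqrt(sin(c) + 1)/sqrt(sin(c) - 1)


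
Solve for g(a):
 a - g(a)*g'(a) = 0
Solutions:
 g(a) = -sqrt(C1 + a^2)
 g(a) = sqrt(C1 + a^2)


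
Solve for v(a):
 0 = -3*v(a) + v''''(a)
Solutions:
 v(a) = C1*exp(-3^(1/4)*a) + C2*exp(3^(1/4)*a) + C3*sin(3^(1/4)*a) + C4*cos(3^(1/4)*a)


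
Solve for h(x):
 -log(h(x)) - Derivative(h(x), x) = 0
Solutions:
 li(h(x)) = C1 - x


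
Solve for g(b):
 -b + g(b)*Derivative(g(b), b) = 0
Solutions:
 g(b) = -sqrt(C1 + b^2)
 g(b) = sqrt(C1 + b^2)


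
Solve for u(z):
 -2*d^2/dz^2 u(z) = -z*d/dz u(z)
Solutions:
 u(z) = C1 + C2*erfi(z/2)


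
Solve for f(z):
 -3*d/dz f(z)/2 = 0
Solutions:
 f(z) = C1


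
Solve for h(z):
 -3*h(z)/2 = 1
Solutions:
 h(z) = -2/3


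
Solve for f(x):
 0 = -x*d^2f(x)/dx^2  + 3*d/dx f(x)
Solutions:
 f(x) = C1 + C2*x^4


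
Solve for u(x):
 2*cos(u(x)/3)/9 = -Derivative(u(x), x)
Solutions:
 2*x/9 - 3*log(sin(u(x)/3) - 1)/2 + 3*log(sin(u(x)/3) + 1)/2 = C1


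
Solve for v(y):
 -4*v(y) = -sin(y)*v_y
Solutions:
 v(y) = C1*(cos(y)^2 - 2*cos(y) + 1)/(cos(y)^2 + 2*cos(y) + 1)


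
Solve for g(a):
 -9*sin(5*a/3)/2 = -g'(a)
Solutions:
 g(a) = C1 - 27*cos(5*a/3)/10


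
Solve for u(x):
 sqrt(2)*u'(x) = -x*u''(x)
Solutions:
 u(x) = C1 + C2*x^(1 - sqrt(2))


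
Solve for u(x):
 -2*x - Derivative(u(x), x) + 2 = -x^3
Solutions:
 u(x) = C1 + x^4/4 - x^2 + 2*x


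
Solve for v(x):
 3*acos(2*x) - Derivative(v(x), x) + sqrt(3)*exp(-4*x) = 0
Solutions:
 v(x) = C1 + 3*x*acos(2*x) - 3*sqrt(1 - 4*x^2)/2 - sqrt(3)*exp(-4*x)/4


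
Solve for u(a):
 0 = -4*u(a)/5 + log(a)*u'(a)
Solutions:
 u(a) = C1*exp(4*li(a)/5)


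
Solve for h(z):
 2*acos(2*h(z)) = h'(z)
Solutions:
 Integral(1/acos(2*_y), (_y, h(z))) = C1 + 2*z


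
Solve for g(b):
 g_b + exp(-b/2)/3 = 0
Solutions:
 g(b) = C1 + 2*exp(-b/2)/3


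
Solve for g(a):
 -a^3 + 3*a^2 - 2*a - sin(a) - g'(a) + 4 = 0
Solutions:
 g(a) = C1 - a^4/4 + a^3 - a^2 + 4*a + cos(a)


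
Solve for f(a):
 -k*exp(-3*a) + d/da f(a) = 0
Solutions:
 f(a) = C1 - k*exp(-3*a)/3


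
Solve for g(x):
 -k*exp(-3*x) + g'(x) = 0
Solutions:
 g(x) = C1 - k*exp(-3*x)/3


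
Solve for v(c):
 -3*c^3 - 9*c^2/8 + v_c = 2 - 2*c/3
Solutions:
 v(c) = C1 + 3*c^4/4 + 3*c^3/8 - c^2/3 + 2*c


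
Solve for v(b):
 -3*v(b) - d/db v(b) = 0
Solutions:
 v(b) = C1*exp(-3*b)


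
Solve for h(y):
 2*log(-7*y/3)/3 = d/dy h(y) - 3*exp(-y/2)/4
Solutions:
 h(y) = C1 + 2*y*log(-y)/3 + 2*y*(-log(3) - 1 + log(7))/3 - 3*exp(-y/2)/2


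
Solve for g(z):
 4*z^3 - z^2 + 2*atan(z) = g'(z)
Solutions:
 g(z) = C1 + z^4 - z^3/3 + 2*z*atan(z) - log(z^2 + 1)


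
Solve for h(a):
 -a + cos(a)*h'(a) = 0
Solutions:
 h(a) = C1 + Integral(a/cos(a), a)


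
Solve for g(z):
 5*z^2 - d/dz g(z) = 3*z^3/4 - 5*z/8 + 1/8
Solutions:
 g(z) = C1 - 3*z^4/16 + 5*z^3/3 + 5*z^2/16 - z/8


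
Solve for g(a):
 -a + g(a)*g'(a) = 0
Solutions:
 g(a) = -sqrt(C1 + a^2)
 g(a) = sqrt(C1 + a^2)


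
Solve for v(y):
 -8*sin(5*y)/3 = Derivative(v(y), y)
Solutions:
 v(y) = C1 + 8*cos(5*y)/15


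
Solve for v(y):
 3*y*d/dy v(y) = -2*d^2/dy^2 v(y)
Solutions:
 v(y) = C1 + C2*erf(sqrt(3)*y/2)


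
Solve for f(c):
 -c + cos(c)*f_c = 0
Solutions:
 f(c) = C1 + Integral(c/cos(c), c)


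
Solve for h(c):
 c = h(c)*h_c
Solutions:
 h(c) = -sqrt(C1 + c^2)
 h(c) = sqrt(C1 + c^2)


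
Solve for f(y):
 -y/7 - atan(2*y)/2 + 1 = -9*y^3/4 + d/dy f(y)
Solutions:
 f(y) = C1 + 9*y^4/16 - y^2/14 - y*atan(2*y)/2 + y + log(4*y^2 + 1)/8


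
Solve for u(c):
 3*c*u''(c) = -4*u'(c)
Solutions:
 u(c) = C1 + C2/c^(1/3)


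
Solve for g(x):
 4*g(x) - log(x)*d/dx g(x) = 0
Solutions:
 g(x) = C1*exp(4*li(x))


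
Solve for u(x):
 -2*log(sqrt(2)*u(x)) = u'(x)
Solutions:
 Integral(1/(2*log(_y) + log(2)), (_y, u(x))) = C1 - x


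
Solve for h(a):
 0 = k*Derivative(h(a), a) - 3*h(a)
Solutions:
 h(a) = C1*exp(3*a/k)


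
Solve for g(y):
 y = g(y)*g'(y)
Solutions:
 g(y) = -sqrt(C1 + y^2)
 g(y) = sqrt(C1 + y^2)


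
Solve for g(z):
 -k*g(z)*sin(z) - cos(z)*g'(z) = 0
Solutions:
 g(z) = C1*exp(k*log(cos(z)))


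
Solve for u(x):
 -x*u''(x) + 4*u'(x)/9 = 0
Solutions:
 u(x) = C1 + C2*x^(13/9)


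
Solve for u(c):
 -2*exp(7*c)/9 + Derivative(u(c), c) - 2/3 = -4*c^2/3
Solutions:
 u(c) = C1 - 4*c^3/9 + 2*c/3 + 2*exp(7*c)/63


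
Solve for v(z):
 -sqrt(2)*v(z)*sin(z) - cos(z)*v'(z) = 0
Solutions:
 v(z) = C1*cos(z)^(sqrt(2))


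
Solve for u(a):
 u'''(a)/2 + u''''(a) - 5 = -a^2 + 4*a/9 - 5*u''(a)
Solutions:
 u(a) = C1 + C2*a - a^4/60 + 29*a^3/1350 + 2401*a^2/4500 + (C3*sin(sqrt(79)*a/4) + C4*cos(sqrt(79)*a/4))*exp(-a/4)


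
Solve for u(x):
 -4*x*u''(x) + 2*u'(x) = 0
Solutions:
 u(x) = C1 + C2*x^(3/2)


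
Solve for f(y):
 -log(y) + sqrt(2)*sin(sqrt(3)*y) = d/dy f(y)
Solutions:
 f(y) = C1 - y*log(y) + y - sqrt(6)*cos(sqrt(3)*y)/3


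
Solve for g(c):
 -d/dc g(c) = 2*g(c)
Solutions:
 g(c) = C1*exp(-2*c)


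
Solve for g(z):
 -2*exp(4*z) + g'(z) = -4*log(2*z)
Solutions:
 g(z) = C1 - 4*z*log(z) + 4*z*(1 - log(2)) + exp(4*z)/2


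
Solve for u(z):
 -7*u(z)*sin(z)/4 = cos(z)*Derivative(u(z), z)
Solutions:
 u(z) = C1*cos(z)^(7/4)


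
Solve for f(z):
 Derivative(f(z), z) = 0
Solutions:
 f(z) = C1


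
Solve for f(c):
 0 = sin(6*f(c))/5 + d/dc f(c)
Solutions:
 c/5 + log(cos(6*f(c)) - 1)/12 - log(cos(6*f(c)) + 1)/12 = C1


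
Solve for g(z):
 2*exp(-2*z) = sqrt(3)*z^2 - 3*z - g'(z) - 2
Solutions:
 g(z) = C1 + sqrt(3)*z^3/3 - 3*z^2/2 - 2*z + exp(-2*z)


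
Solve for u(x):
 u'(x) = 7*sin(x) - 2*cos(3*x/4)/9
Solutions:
 u(x) = C1 - 8*sin(3*x/4)/27 - 7*cos(x)


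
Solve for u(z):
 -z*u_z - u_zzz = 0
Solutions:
 u(z) = C1 + Integral(C2*airyai(-z) + C3*airybi(-z), z)


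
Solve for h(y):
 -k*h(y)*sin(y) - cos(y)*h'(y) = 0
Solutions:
 h(y) = C1*exp(k*log(cos(y)))


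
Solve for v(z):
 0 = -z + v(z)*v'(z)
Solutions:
 v(z) = -sqrt(C1 + z^2)
 v(z) = sqrt(C1 + z^2)


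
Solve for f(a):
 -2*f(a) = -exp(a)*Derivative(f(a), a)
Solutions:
 f(a) = C1*exp(-2*exp(-a))


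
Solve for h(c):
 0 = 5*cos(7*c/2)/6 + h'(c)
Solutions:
 h(c) = C1 - 5*sin(7*c/2)/21


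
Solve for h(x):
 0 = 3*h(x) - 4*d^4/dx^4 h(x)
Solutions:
 h(x) = C1*exp(-sqrt(2)*3^(1/4)*x/2) + C2*exp(sqrt(2)*3^(1/4)*x/2) + C3*sin(sqrt(2)*3^(1/4)*x/2) + C4*cos(sqrt(2)*3^(1/4)*x/2)


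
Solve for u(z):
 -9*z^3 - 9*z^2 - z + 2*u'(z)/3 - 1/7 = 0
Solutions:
 u(z) = C1 + 27*z^4/8 + 9*z^3/2 + 3*z^2/4 + 3*z/14


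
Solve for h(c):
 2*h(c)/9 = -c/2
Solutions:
 h(c) = -9*c/4


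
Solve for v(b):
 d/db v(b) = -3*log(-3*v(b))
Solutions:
 Integral(1/(log(-_y) + log(3)), (_y, v(b)))/3 = C1 - b


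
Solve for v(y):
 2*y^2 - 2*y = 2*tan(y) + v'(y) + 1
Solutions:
 v(y) = C1 + 2*y^3/3 - y^2 - y + 2*log(cos(y))


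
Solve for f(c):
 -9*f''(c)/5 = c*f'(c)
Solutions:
 f(c) = C1 + C2*erf(sqrt(10)*c/6)


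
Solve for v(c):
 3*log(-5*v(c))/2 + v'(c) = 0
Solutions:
 2*Integral(1/(log(-_y) + log(5)), (_y, v(c)))/3 = C1 - c


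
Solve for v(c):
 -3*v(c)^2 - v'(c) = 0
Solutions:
 v(c) = 1/(C1 + 3*c)


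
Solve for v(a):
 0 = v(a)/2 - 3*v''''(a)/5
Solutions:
 v(a) = C1*exp(-5^(1/4)*6^(3/4)*a/6) + C2*exp(5^(1/4)*6^(3/4)*a/6) + C3*sin(5^(1/4)*6^(3/4)*a/6) + C4*cos(5^(1/4)*6^(3/4)*a/6)


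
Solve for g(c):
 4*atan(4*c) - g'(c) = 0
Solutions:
 g(c) = C1 + 4*c*atan(4*c) - log(16*c^2 + 1)/2


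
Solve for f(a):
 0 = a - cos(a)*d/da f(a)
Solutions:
 f(a) = C1 + Integral(a/cos(a), a)


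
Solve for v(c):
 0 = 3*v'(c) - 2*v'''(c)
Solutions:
 v(c) = C1 + C2*exp(-sqrt(6)*c/2) + C3*exp(sqrt(6)*c/2)


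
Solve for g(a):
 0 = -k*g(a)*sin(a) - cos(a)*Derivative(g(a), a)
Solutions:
 g(a) = C1*exp(k*log(cos(a)))


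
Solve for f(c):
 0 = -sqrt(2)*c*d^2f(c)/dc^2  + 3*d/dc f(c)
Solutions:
 f(c) = C1 + C2*c^(1 + 3*sqrt(2)/2)


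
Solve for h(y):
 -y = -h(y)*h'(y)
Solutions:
 h(y) = -sqrt(C1 + y^2)
 h(y) = sqrt(C1 + y^2)


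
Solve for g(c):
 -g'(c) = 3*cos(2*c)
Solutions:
 g(c) = C1 - 3*sin(2*c)/2


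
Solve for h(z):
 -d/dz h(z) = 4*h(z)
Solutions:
 h(z) = C1*exp(-4*z)


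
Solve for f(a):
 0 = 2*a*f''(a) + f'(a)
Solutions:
 f(a) = C1 + C2*sqrt(a)


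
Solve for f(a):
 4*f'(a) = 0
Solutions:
 f(a) = C1


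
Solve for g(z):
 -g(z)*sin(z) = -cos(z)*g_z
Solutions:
 g(z) = C1/cos(z)


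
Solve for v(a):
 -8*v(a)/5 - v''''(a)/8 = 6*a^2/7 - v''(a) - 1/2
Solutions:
 v(a) = C1*exp(-2*a*sqrt(1 - sqrt(5)/5)) + C2*exp(2*a*sqrt(1 - sqrt(5)/5)) + C3*exp(-2*a*sqrt(sqrt(5)/5 + 1)) + C4*exp(2*a*sqrt(sqrt(5)/5 + 1)) - 15*a^2/28 - 5/14


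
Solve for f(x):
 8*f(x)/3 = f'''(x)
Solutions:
 f(x) = C3*exp(2*3^(2/3)*x/3) + (C1*sin(3^(1/6)*x) + C2*cos(3^(1/6)*x))*exp(-3^(2/3)*x/3)


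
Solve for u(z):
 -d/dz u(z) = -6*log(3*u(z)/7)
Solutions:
 -Integral(1/(log(_y) - log(7) + log(3)), (_y, u(z)))/6 = C1 - z


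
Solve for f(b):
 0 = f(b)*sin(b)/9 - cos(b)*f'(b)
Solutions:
 f(b) = C1/cos(b)^(1/9)


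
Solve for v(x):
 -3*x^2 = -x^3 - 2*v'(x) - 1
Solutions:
 v(x) = C1 - x^4/8 + x^3/2 - x/2


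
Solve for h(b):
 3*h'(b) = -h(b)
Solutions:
 h(b) = C1*exp(-b/3)


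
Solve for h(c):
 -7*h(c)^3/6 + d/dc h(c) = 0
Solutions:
 h(c) = -sqrt(3)*sqrt(-1/(C1 + 7*c))
 h(c) = sqrt(3)*sqrt(-1/(C1 + 7*c))


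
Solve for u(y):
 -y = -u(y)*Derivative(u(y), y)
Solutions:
 u(y) = -sqrt(C1 + y^2)
 u(y) = sqrt(C1 + y^2)


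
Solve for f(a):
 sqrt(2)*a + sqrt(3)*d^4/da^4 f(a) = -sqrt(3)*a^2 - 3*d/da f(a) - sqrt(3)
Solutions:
 f(a) = C1 + C4*exp(-3^(1/6)*a) - sqrt(3)*a^3/9 - sqrt(2)*a^2/6 - sqrt(3)*a/3 + (C2*sin(3^(2/3)*a/2) + C3*cos(3^(2/3)*a/2))*exp(3^(1/6)*a/2)


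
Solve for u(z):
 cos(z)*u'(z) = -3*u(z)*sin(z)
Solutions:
 u(z) = C1*cos(z)^3


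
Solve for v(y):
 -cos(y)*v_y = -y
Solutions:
 v(y) = C1 + Integral(y/cos(y), y)


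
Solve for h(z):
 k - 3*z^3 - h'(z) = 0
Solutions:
 h(z) = C1 + k*z - 3*z^4/4


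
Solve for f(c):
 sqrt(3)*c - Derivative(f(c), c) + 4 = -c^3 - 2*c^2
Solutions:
 f(c) = C1 + c^4/4 + 2*c^3/3 + sqrt(3)*c^2/2 + 4*c


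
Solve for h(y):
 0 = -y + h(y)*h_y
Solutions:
 h(y) = -sqrt(C1 + y^2)
 h(y) = sqrt(C1 + y^2)


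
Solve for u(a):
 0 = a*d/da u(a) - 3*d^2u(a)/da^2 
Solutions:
 u(a) = C1 + C2*erfi(sqrt(6)*a/6)


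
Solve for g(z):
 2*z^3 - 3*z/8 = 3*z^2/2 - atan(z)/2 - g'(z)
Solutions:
 g(z) = C1 - z^4/2 + z^3/2 + 3*z^2/16 - z*atan(z)/2 + log(z^2 + 1)/4


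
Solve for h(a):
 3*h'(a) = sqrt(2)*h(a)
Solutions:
 h(a) = C1*exp(sqrt(2)*a/3)


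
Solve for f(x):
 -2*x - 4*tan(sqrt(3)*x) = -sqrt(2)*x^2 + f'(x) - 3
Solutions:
 f(x) = C1 + sqrt(2)*x^3/3 - x^2 + 3*x + 4*sqrt(3)*log(cos(sqrt(3)*x))/3


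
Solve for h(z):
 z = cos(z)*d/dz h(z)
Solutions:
 h(z) = C1 + Integral(z/cos(z), z)


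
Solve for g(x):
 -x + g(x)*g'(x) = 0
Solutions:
 g(x) = -sqrt(C1 + x^2)
 g(x) = sqrt(C1 + x^2)


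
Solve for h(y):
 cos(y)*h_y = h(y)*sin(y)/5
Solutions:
 h(y) = C1/cos(y)^(1/5)


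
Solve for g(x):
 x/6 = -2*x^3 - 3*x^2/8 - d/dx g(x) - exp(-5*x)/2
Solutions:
 g(x) = C1 - x^4/2 - x^3/8 - x^2/12 + exp(-5*x)/10


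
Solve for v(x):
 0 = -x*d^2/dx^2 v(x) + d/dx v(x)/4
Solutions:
 v(x) = C1 + C2*x^(5/4)


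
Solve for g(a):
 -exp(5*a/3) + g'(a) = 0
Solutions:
 g(a) = C1 + 3*exp(5*a/3)/5


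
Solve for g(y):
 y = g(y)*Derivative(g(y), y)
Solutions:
 g(y) = -sqrt(C1 + y^2)
 g(y) = sqrt(C1 + y^2)


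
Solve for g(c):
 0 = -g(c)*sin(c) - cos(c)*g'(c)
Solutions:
 g(c) = C1*cos(c)


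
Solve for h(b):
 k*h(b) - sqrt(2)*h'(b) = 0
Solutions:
 h(b) = C1*exp(sqrt(2)*b*k/2)


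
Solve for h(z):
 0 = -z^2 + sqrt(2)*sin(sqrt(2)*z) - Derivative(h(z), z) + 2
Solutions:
 h(z) = C1 - z^3/3 + 2*z - cos(sqrt(2)*z)


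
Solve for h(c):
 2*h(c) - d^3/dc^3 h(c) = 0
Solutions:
 h(c) = C3*exp(2^(1/3)*c) + (C1*sin(2^(1/3)*sqrt(3)*c/2) + C2*cos(2^(1/3)*sqrt(3)*c/2))*exp(-2^(1/3)*c/2)


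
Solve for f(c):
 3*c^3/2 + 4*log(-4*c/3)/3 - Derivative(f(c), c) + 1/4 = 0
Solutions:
 f(c) = C1 + 3*c^4/8 + 4*c*log(-c)/3 + c*(-16*log(3) - 13 + 32*log(2))/12


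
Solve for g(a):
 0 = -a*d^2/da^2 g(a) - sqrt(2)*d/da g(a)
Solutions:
 g(a) = C1 + C2*a^(1 - sqrt(2))


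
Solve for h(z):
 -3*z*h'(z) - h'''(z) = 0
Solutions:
 h(z) = C1 + Integral(C2*airyai(-3^(1/3)*z) + C3*airybi(-3^(1/3)*z), z)


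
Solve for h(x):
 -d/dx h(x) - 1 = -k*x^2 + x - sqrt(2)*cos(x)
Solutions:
 h(x) = C1 + k*x^3/3 - x^2/2 - x + sqrt(2)*sin(x)


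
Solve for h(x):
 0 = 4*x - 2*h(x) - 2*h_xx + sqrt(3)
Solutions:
 h(x) = C1*sin(x) + C2*cos(x) + 2*x + sqrt(3)/2


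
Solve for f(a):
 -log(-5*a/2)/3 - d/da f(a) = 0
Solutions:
 f(a) = C1 - a*log(-a)/3 + a*(-log(5) + log(2) + 1)/3


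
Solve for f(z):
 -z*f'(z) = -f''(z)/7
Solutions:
 f(z) = C1 + C2*erfi(sqrt(14)*z/2)


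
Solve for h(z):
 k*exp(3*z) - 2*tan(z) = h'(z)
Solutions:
 h(z) = C1 + k*exp(3*z)/3 + 2*log(cos(z))


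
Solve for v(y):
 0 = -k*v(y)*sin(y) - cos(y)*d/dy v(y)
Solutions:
 v(y) = C1*exp(k*log(cos(y)))


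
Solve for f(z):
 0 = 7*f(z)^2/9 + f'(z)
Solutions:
 f(z) = 9/(C1 + 7*z)


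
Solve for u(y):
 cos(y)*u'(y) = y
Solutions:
 u(y) = C1 + Integral(y/cos(y), y)


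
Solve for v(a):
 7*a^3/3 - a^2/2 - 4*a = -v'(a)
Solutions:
 v(a) = C1 - 7*a^4/12 + a^3/6 + 2*a^2


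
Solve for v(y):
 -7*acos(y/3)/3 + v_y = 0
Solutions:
 v(y) = C1 + 7*y*acos(y/3)/3 - 7*sqrt(9 - y^2)/3


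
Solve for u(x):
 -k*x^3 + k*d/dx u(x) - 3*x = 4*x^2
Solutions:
 u(x) = C1 + x^4/4 + 4*x^3/(3*k) + 3*x^2/(2*k)


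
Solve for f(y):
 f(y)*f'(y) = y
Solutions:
 f(y) = -sqrt(C1 + y^2)
 f(y) = sqrt(C1 + y^2)


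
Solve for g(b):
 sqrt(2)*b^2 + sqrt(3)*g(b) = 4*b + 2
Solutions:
 g(b) = -sqrt(6)*b^2/3 + 4*sqrt(3)*b/3 + 2*sqrt(3)/3


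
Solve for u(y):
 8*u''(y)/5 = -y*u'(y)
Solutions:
 u(y) = C1 + C2*erf(sqrt(5)*y/4)


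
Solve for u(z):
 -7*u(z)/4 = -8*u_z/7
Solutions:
 u(z) = C1*exp(49*z/32)


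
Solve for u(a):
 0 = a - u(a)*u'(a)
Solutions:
 u(a) = -sqrt(C1 + a^2)
 u(a) = sqrt(C1 + a^2)


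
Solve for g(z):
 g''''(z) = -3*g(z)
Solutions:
 g(z) = (C1*sin(sqrt(2)*3^(1/4)*z/2) + C2*cos(sqrt(2)*3^(1/4)*z/2))*exp(-sqrt(2)*3^(1/4)*z/2) + (C3*sin(sqrt(2)*3^(1/4)*z/2) + C4*cos(sqrt(2)*3^(1/4)*z/2))*exp(sqrt(2)*3^(1/4)*z/2)


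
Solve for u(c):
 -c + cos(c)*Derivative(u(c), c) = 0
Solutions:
 u(c) = C1 + Integral(c/cos(c), c)


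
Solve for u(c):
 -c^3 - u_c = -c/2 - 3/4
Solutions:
 u(c) = C1 - c^4/4 + c^2/4 + 3*c/4


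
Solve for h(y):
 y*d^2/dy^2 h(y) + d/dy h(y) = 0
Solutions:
 h(y) = C1 + C2*log(y)


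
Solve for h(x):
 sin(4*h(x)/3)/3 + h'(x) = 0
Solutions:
 x/3 + 3*log(cos(4*h(x)/3) - 1)/8 - 3*log(cos(4*h(x)/3) + 1)/8 = C1


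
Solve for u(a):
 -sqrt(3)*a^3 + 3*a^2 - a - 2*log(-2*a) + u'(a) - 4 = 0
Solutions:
 u(a) = C1 + sqrt(3)*a^4/4 - a^3 + a^2/2 + 2*a*log(-a) + 2*a*(log(2) + 1)


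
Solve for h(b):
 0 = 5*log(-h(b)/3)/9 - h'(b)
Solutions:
 -9*Integral(1/(log(-_y) - log(3)), (_y, h(b)))/5 = C1 - b


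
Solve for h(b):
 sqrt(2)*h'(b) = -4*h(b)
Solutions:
 h(b) = C1*exp(-2*sqrt(2)*b)


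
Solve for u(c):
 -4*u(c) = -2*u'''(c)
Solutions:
 u(c) = C3*exp(2^(1/3)*c) + (C1*sin(2^(1/3)*sqrt(3)*c/2) + C2*cos(2^(1/3)*sqrt(3)*c/2))*exp(-2^(1/3)*c/2)


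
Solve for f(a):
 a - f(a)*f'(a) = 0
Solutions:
 f(a) = -sqrt(C1 + a^2)
 f(a) = sqrt(C1 + a^2)


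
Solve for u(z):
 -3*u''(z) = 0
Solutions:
 u(z) = C1 + C2*z


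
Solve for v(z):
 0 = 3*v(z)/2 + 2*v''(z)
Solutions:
 v(z) = C1*sin(sqrt(3)*z/2) + C2*cos(sqrt(3)*z/2)


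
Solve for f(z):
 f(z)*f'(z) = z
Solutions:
 f(z) = -sqrt(C1 + z^2)
 f(z) = sqrt(C1 + z^2)


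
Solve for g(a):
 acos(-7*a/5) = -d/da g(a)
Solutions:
 g(a) = C1 - a*acos(-7*a/5) - sqrt(25 - 49*a^2)/7


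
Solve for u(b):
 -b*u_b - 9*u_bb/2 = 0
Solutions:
 u(b) = C1 + C2*erf(b/3)


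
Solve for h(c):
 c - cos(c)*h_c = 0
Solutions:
 h(c) = C1 + Integral(c/cos(c), c)


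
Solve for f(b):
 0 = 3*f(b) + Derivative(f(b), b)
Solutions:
 f(b) = C1*exp(-3*b)


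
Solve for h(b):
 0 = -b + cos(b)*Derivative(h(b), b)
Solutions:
 h(b) = C1 + Integral(b/cos(b), b)


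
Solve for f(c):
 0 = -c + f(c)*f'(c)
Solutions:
 f(c) = -sqrt(C1 + c^2)
 f(c) = sqrt(C1 + c^2)


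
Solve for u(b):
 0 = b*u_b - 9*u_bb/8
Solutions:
 u(b) = C1 + C2*erfi(2*b/3)


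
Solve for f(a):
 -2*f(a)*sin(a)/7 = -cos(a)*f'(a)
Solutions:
 f(a) = C1/cos(a)^(2/7)


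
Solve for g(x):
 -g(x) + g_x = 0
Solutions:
 g(x) = C1*exp(x)


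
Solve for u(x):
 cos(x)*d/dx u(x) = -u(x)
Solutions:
 u(x) = C1*sqrt(sin(x) - 1)/sqrt(sin(x) + 1)


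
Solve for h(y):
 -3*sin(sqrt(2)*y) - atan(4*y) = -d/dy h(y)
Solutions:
 h(y) = C1 + y*atan(4*y) - log(16*y^2 + 1)/8 - 3*sqrt(2)*cos(sqrt(2)*y)/2


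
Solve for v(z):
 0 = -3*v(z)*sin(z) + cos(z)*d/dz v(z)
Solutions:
 v(z) = C1/cos(z)^3


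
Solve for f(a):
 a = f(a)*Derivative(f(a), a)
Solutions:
 f(a) = -sqrt(C1 + a^2)
 f(a) = sqrt(C1 + a^2)


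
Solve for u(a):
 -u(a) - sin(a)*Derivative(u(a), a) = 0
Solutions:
 u(a) = C1*sqrt(cos(a) + 1)/sqrt(cos(a) - 1)


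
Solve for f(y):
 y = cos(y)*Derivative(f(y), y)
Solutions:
 f(y) = C1 + Integral(y/cos(y), y)


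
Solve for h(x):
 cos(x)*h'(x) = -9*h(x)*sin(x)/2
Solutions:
 h(x) = C1*cos(x)^(9/2)


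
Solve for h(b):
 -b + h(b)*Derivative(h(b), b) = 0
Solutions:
 h(b) = -sqrt(C1 + b^2)
 h(b) = sqrt(C1 + b^2)


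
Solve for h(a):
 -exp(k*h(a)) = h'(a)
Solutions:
 h(a) = Piecewise((log(1/(C1*k + a*k))/k, Ne(k, 0)), (nan, True))
 h(a) = Piecewise((C1 - a, Eq(k, 0)), (nan, True))


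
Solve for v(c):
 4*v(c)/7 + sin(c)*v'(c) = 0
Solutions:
 v(c) = C1*(cos(c) + 1)^(2/7)/(cos(c) - 1)^(2/7)


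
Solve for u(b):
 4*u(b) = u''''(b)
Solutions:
 u(b) = C1*exp(-sqrt(2)*b) + C2*exp(sqrt(2)*b) + C3*sin(sqrt(2)*b) + C4*cos(sqrt(2)*b)


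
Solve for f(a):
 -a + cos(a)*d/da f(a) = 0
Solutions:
 f(a) = C1 + Integral(a/cos(a), a)


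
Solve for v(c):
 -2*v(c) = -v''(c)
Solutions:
 v(c) = C1*exp(-sqrt(2)*c) + C2*exp(sqrt(2)*c)


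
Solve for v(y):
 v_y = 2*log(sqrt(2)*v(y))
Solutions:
 -Integral(1/(2*log(_y) + log(2)), (_y, v(y))) = C1 - y


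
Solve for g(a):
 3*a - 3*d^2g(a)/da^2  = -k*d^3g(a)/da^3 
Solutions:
 g(a) = C1 + C2*a + C3*exp(3*a/k) + a^3/6 + a^2*k/6


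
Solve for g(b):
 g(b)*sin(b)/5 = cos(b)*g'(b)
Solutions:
 g(b) = C1/cos(b)^(1/5)


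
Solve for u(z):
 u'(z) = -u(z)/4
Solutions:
 u(z) = C1*exp(-z/4)


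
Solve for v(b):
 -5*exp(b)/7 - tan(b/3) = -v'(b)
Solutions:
 v(b) = C1 + 5*exp(b)/7 - 3*log(cos(b/3))


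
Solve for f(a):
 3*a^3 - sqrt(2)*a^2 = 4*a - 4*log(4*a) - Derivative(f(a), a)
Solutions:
 f(a) = C1 - 3*a^4/4 + sqrt(2)*a^3/3 + 2*a^2 - 4*a*log(a) - a*log(256) + 4*a


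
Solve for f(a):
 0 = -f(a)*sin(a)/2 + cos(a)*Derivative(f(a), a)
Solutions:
 f(a) = C1/sqrt(cos(a))


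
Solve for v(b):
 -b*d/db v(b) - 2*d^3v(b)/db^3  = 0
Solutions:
 v(b) = C1 + Integral(C2*airyai(-2^(2/3)*b/2) + C3*airybi(-2^(2/3)*b/2), b)


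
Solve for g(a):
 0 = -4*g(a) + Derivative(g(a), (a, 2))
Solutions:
 g(a) = C1*exp(-2*a) + C2*exp(2*a)


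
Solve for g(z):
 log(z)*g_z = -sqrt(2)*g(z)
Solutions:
 g(z) = C1*exp(-sqrt(2)*li(z))


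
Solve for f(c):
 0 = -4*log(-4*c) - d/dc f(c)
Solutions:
 f(c) = C1 - 4*c*log(-c) + 4*c*(1 - 2*log(2))


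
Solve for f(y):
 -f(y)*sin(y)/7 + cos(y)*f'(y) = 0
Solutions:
 f(y) = C1/cos(y)^(1/7)


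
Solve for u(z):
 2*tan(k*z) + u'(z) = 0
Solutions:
 u(z) = C1 - 2*Piecewise((-log(cos(k*z))/k, Ne(k, 0)), (0, True))


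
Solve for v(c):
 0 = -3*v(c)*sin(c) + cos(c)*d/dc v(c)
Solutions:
 v(c) = C1/cos(c)^3


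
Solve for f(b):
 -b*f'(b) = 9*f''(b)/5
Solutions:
 f(b) = C1 + C2*erf(sqrt(10)*b/6)


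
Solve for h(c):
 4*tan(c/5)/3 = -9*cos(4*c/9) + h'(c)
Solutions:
 h(c) = C1 - 20*log(cos(c/5))/3 + 81*sin(4*c/9)/4


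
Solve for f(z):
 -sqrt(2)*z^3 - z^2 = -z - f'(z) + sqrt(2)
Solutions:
 f(z) = C1 + sqrt(2)*z^4/4 + z^3/3 - z^2/2 + sqrt(2)*z


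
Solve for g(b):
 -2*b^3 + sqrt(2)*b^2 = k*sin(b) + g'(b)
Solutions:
 g(b) = C1 - b^4/2 + sqrt(2)*b^3/3 + k*cos(b)


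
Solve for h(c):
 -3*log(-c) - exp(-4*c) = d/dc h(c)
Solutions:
 h(c) = C1 - 3*c*log(-c) + 3*c + exp(-4*c)/4


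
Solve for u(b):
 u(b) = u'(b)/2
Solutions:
 u(b) = C1*exp(2*b)


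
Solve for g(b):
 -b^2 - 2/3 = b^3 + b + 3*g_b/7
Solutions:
 g(b) = C1 - 7*b^4/12 - 7*b^3/9 - 7*b^2/6 - 14*b/9


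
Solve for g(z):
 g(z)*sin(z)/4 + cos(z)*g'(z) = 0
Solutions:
 g(z) = C1*cos(z)^(1/4)


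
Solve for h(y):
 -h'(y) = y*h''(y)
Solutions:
 h(y) = C1 + C2*log(y)


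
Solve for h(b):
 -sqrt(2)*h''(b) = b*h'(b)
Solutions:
 h(b) = C1 + C2*erf(2^(1/4)*b/2)


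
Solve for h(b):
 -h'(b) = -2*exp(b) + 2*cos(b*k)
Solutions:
 h(b) = C1 + 2*exp(b) - 2*sin(b*k)/k


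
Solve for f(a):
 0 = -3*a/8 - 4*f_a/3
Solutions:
 f(a) = C1 - 9*a^2/64


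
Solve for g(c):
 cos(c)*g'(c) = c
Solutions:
 g(c) = C1 + Integral(c/cos(c), c)


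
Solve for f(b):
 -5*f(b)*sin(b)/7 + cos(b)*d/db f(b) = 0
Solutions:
 f(b) = C1/cos(b)^(5/7)


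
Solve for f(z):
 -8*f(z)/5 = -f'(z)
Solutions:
 f(z) = C1*exp(8*z/5)


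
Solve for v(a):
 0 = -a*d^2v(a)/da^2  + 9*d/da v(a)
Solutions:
 v(a) = C1 + C2*a^10


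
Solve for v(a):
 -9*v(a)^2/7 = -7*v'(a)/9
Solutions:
 v(a) = -49/(C1 + 81*a)


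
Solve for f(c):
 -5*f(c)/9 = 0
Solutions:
 f(c) = 0


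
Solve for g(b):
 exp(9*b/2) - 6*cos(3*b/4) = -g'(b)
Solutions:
 g(b) = C1 - 2*exp(9*b/2)/9 + 8*sin(3*b/4)


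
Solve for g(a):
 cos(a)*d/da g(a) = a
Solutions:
 g(a) = C1 + Integral(a/cos(a), a)


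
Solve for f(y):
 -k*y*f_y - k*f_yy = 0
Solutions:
 f(y) = C1 + C2*erf(sqrt(2)*y/2)


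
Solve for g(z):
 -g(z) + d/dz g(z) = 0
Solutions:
 g(z) = C1*exp(z)


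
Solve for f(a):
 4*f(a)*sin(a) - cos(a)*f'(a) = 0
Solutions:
 f(a) = C1/cos(a)^4


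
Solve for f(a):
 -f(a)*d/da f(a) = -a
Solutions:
 f(a) = -sqrt(C1 + a^2)
 f(a) = sqrt(C1 + a^2)


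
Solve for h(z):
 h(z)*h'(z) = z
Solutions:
 h(z) = -sqrt(C1 + z^2)
 h(z) = sqrt(C1 + z^2)


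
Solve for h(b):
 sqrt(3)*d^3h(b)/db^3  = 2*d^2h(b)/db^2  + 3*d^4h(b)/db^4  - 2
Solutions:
 h(b) = C1 + C2*b + b^2/2 + (C3*sin(sqrt(21)*b/6) + C4*cos(sqrt(21)*b/6))*exp(sqrt(3)*b/6)
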